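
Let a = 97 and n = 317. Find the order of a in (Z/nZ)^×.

316

By Lagrange's theorem, ord_317(97) divides φ(317) = 317 − 1 = 316 = 2^2 · 79.
Divisors of 316: 1, 2, 4, 79, 158, 316.
Test each divisor d:
97^1 ≡ 97 (mod 317)
97^2 ≡ 216 (mod 317)
97^4 ≡ 57 (mod 317)
97^79 ≡ 114 (mod 317)
97^158 ≡ 316 (mod 317)
97^316 ≡ 1 (mod 317) ✓
Hence ord(97) = 316.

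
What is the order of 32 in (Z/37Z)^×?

The order of 32 must divide φ(37) = 37 − 1 = 36 = 2^2 · 3^2.
Divisors of 36: 1, 2, 3, 4, 6, 9, 12, 18, 36.
Check 32^d mod 37 for each divisor in increasing order:
32^1 ≡ 32 (mod 37)
32^2 ≡ 25 (mod 37)
32^3 ≡ 23 (mod 37)
32^4 ≡ 33 (mod 37)
32^6 ≡ 11 (mod 37)
32^9 ≡ 31 (mod 37)
32^12 ≡ 10 (mod 37)
32^18 ≡ 36 (mod 37)
32^36 ≡ 1 (mod 37) ✓
Therefore the multiplicative order of 32 modulo 37 is 36.

36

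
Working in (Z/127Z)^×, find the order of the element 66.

The order of 66 must divide φ(127) = 127 − 1 = 126 = 2 · 3^2 · 7.
Divisors of 126: 1, 2, 3, 6, 7, 9, 14, 18, 21, 42, 63, 126.
Evaluate successive powers at the divisors of 126:
66^1 ≡ 66
66^2 ≡ 38
66^3 ≡ 95
66^6 ≡ 8
66^7 ≡ 20
66^9 ≡ 125
66^14 ≡ 19
66^18 ≡ 4
66^21 ≡ 126
66^42 ≡ 1
Therefore the multiplicative order of 66 modulo 127 is 42.

42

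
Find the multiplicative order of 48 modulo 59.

29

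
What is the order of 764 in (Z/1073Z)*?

252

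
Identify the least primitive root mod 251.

6

φ(251) = 251 − 1 = 250 = 2 · 5^3.
g is a primitive root iff g^(250/q) ≢ 1 (mod 251) for each prime q ∈ {2, 5}.
g = 2: 2^125 ≡ 250; 2^50 ≡ 1 — hits 1, so not a primitive root.
g = 3: 3^125 ≡ 1 — hits 1, so not a primitive root.
g = 4: 4^125 ≡ 1 — hits 1, so not a primitive root.
g = 5: 5^125 ≡ 1 — hits 1, so not a primitive root.
g = 6: 6^125 ≡ 250; 6^50 ≡ 219 — none is 1, so 6 is a primitive root.
The smallest primitive root modulo 251 is 6.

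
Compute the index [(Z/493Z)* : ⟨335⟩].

By Lagrange's theorem, ord_493(335) divides φ(493) = φ(17·29) = (17−1)·(29−1) = 16·28 = 448 = 2^6 · 7.
Divisors of 448: 1, 2, 4, 7, 8, 14, 16, 28, 32, 56, 64, 112, 224, 448.
Test each divisor d:
335^1 ≡ 335
335^2 ≡ 314
335^4 ≡ 489
335^7 ≡ 262
335^8 ≡ 16
335^14 ≡ 117
335^16 ≡ 256
335^28 ≡ 378
335^32 ≡ 460
335^56 ≡ 407
335^64 ≡ 103
335^112 ≡ 1
The order of 335 is 112, so the subgroup it generates has 112 elements.
The index is φ(493) / ord(335) = 448 / 112 = 4.

4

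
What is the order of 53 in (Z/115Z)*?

44

ord(53) | φ(115) = φ(5·23) = (5−1)·(23−1) = 4·22 = 88 = 2^3 · 11.
Divisors of 88: 1, 2, 4, 8, 11, 22, 44, 88.
Check 53^d mod 115 for each divisor in increasing order:
53^1 ≡ 53
53^2 ≡ 49
53^4 ≡ 101
53^8 ≡ 81
53^11 ≡ 22
53^22 ≡ 24
53^44 ≡ 1
Therefore the multiplicative order of 53 modulo 115 is 44.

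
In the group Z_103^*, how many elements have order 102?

φ(103) = 103 − 1 = 102 = 2 · 3 · 17.
(Z/103Z)^× is cyclic (|G| = 102); a cyclic group of order m has exactly φ(d) elements of each order d | m, and none otherwise.
102 = 2 · 3 · 17 divides 102, and φ(102) = 32.

32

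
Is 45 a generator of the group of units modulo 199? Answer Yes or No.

φ(199) = 199 − 1 = 198 = 2 · 3^2 · 11.
It suffices to check that the order of 45 is not a proper divisor of 198: compute 45^(198/q) for q ∈ {2, 3, 11}.
45^99 ≡ 1 (mod 199)  [q = 2: ≡ 1 ✗]
45^66 ≡ 92 (mod 199)  [q = 3: ≢ 1 ✓]
45^18 ≡ 63 (mod 199)  [q = 11: ≢ 1 ✓]
Since 45^99 ≡ 1, the order of 45 divides 99 < 198, so 45 is not a primitive root.

No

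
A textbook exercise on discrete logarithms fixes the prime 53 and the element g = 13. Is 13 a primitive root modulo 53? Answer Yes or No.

φ(53) = 53 − 1 = 52 = 2^2 · 13.
Test 13^(52/q) mod 53 for each prime factor q of 52:
13^26 ≡ 1 (mod 53)  [q = 2: ≡ 1 ✗]
13^4 ≡ 47 (mod 53)  [q = 13: ≢ 1 ✓]
Since 13^26 ≡ 1, the order of 13 divides 26 < 52, so 13 is not a primitive root.

No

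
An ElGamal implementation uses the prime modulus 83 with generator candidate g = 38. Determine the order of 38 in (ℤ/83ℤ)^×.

ord(38) | φ(83) = 83 − 1 = 82 = 2 · 41.
Divisors of 82: 1, 2, 41, 82.
Compute 38^d (mod 83) for the divisors d until we hit 1:
38^1 ≡ 38
38^2 ≡ 33
38^41 ≡ 1
The smallest such exponent is 41, so the order of 38 is 41.

41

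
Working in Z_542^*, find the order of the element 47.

90

By Lagrange's theorem, ord_542(47) divides φ(542) = φ(2)·φ(271) = 1·270 = 270 = 2 · 3^3 · 5.
Divisors of 270: 1, 2, 3, 5, 6, 9, 10, 15, 18, 27, 30, 45, 54, 90, 135, 270.
Evaluate successive powers at the divisors of 270:
47^1 ≡ 47 (mod 542)
47^2 ≡ 41 (mod 542)
47^3 ≡ 301 (mod 542)
47^5 ≡ 417 (mod 542)
47^6 ≡ 87 (mod 542)
47^9 ≡ 171 (mod 542)
47^10 ≡ 449 (mod 542)
47^15 ≡ 243 (mod 542)
47^18 ≡ 515 (mod 542)
47^27 ≡ 261 (mod 542)
47^30 ≡ 513 (mod 542)
47^45 ≡ 541 (mod 542)
47^54 ≡ 371 (mod 542)
47^90 ≡ 1 (mod 542) ✓
So ord_542(47) = 90.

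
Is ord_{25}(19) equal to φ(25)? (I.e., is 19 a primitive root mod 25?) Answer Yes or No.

φ(25) = φ(5^2) = 5·(5−1) = 20 = 2^2 · 5.
19 is a primitive root mod 25 iff 19^(φ(25)/q) ≢ 1 for every prime q | φ(25), i.e. q ∈ {2, 5}.
19^10 ≡ 1 (mod 25)  [q = 2: ≡ 1 ✗]
19^4 ≡ 21 (mod 25)  [q = 5: ≢ 1 ✓]
The check at q = 2 fails, so 19 generates a proper subgroup.

No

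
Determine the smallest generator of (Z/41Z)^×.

φ(41) = 41 − 1 = 40 = 2^3 · 5.
g is a primitive root iff g^(40/q) ≢ 1 (mod 41) for each prime q ∈ {2, 5}.
g = 2: 2^20 ≡ 1 — hits 1, so not a primitive root.
g = 3: 3^20 ≡ 40; 3^8 ≡ 1 — hits 1, so not a primitive root.
g = 4: 4^20 ≡ 1 — hits 1, so not a primitive root.
g = 5: 5^20 ≡ 1 — hits 1, so not a primitive root.
g = 6: 6^20 ≡ 40; 6^8 ≡ 10 — none is 1, so 6 is a primitive root.
The smallest primitive root modulo 41 is 6.

6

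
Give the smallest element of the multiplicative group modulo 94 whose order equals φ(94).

5

φ(94) = φ(2)·φ(47) = 1·46 = 46 = 2 · 23.
Test candidates g = 2, 3, … against the prime factors q ∈ {2, 23} of φ(94): g is a generator iff g^(46/q) ≢ 1 for every such q.
g = 2: gcd(2, 94) = 2 > 1, not a unit — skip.
g = 3: 3^23 ≡ 1 — hits 1, so not a primitive root.
g = 4: gcd(4, 94) = 2 > 1, not a unit — skip.
g = 5: 5^23 ≡ 93; 5^2 ≡ 25 — none is 1, so 5 is a primitive root.
Hence the least primitive root of 94 is 5.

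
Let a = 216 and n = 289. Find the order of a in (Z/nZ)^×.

272

Since 216 ∈ (Z/289Z)^×, its order divides φ(289) = φ(17^2) = 17·(17−1) = 272 = 2^4 · 17.
Divisors of 272: 1, 2, 4, 8, 16, 17, 34, 68, 136, 272.
Check 216^d mod 289 for each divisor in increasing order:
216^1 ≡ 216
216^2 ≡ 127
216^4 ≡ 234
216^8 ≡ 135
216^16 ≡ 18
216^17 ≡ 131
216^34 ≡ 110
216^68 ≡ 251
216^136 ≡ 288
216^272 ≡ 1
So ord_289(216) = 272.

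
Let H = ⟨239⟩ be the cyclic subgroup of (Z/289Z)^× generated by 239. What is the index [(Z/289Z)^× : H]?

The order of 239 must divide φ(289) = φ(17^2) = 17·(17−1) = 272 = 2^4 · 17.
Divisors of 272: 1, 2, 4, 8, 16, 17, 34, 68, 136, 272.
Check 239^d mod 289 for each divisor in increasing order:
239^1 ≡ 239 (mod 289)
239^2 ≡ 188 (mod 289)
239^4 ≡ 86 (mod 289)
239^8 ≡ 171 (mod 289)
239^16 ≡ 52 (mod 289)
239^17 ≡ 1 (mod 289) ✓
So ord_289(239) = 17, hence |⟨239⟩| = 17.
The index is φ(289) / ord(239) = 272 / 17 = 16.

16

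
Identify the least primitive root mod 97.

5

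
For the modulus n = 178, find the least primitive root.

φ(178) = φ(2)·φ(89) = 1·88 = 88 = 2^3 · 11.
g is a primitive root iff g^(88/q) ≢ 1 (mod 178) for each prime q ∈ {2, 11}.
g = 2: gcd(2, 178) = 2 > 1, not a unit — skip.
g = 3: 3^44 ≡ 177; 3^8 ≡ 153 — none is 1, so 3 is a primitive root.
So 3 is the smallest generator of (Z/178Z)^×.

3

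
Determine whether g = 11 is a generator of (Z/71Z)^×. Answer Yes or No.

Yes

φ(71) = 71 − 1 = 70 = 2 · 5 · 7.
An element g generates (Z/71Z)^× iff g^(70/q) ≢ 1 (mod 71) for each prime q ∈ {2, 5, 7}.
11^35 ≡ 70 (mod 71)  [q = 2: ≢ 1 ✓]
11^14 ≡ 54 (mod 71)  [q = 5: ≢ 1 ✓]
11^10 ≡ 32 (mod 71)  [q = 7: ≢ 1 ✓]
All checks pass, so 11 has order 70 and is a primitive root modulo 71.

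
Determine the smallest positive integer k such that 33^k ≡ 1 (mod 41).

20

The order of 33 must divide φ(41) = 41 − 1 = 40 = 2^3 · 5.
Divisors of 40: 1, 2, 4, 5, 8, 10, 20, 40.
Check 33^d mod 41 for each divisor in increasing order:
33^1 ≡ 33 (mod 41)
33^2 ≡ 23 (mod 41)
33^4 ≡ 37 (mod 41)
33^5 ≡ 32 (mod 41)
33^8 ≡ 16 (mod 41)
33^10 ≡ 40 (mod 41)
33^20 ≡ 1 (mod 41) ✓
The smallest such exponent is 20, so the order of 33 is 20.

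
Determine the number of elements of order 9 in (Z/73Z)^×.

6

φ(73) = 73 − 1 = 72 = 2^3 · 3^2.
Since (Z/73Z)^× is cyclic of order 72, the number of elements of order d is φ(d) when d | 72 and 0 otherwise.
9 = 3^2 divides 72, and φ(9) = 6.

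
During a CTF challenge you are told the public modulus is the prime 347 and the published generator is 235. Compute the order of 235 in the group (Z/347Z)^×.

173

By Lagrange's theorem, ord_347(235) divides φ(347) = 347 − 1 = 346 = 2 · 173.
Divisors of 346: 1, 2, 173, 346.
Test each divisor d:
235^1 ≡ 235 (mod 347)
235^2 ≡ 52 (mod 347)
235^173 ≡ 1 (mod 347) ✓
Hence ord(235) = 173.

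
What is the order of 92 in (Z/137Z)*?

136

ord(92) | φ(137) = 137 − 1 = 136 = 2^3 · 17.
Divisors of 136: 1, 2, 4, 8, 17, 34, 68, 136.
Check 92^d mod 137 for each divisor in increasing order:
92^1 ≡ 92 (mod 137)
92^2 ≡ 107 (mod 137)
92^4 ≡ 78 (mod 137)
92^8 ≡ 56 (mod 137)
92^17 ≡ 127 (mod 137)
92^34 ≡ 100 (mod 137)
92^68 ≡ 136 (mod 137)
92^136 ≡ 1 (mod 137) ✓
The smallest such exponent is 136, so the order of 92 is 136.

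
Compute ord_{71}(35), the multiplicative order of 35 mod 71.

By Lagrange's theorem, ord_71(35) divides φ(71) = 71 − 1 = 70 = 2 · 5 · 7.
Divisors of 70: 1, 2, 5, 7, 10, 14, 35, 70.
Check 35^d mod 71 for each divisor in increasing order:
35^1 ≡ 35 (mod 71)
35^2 ≡ 18 (mod 71)
35^5 ≡ 51 (mod 71)
35^7 ≡ 66 (mod 71)
35^10 ≡ 45 (mod 71)
35^14 ≡ 25 (mod 71)
35^35 ≡ 70 (mod 71)
35^70 ≡ 1 (mod 71) ✓
So ord_71(35) = 70.

70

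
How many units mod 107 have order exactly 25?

0

φ(107) = 107 − 1 = 106 = 2 · 53.
Since (Z/107Z)^× is cyclic of order 106, the number of elements of order d is φ(d) when d | 106 and 0 otherwise.
Here 106 is not a multiple of 25, so there are no elements of order 25.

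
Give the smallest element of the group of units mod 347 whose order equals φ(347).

φ(347) = 347 − 1 = 346 = 2 · 173.
Test candidates g = 2, 3, … against the prime factors q ∈ {2, 173} of φ(347): g is a generator iff g^(346/q) ≢ 1 for every such q.
g = 2: 2^173 ≡ 346; 2^2 ≡ 4 — none is 1, so 2 is a primitive root.
The smallest primitive root modulo 347 is 2.

2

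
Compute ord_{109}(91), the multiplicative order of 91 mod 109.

108

Since 91 ∈ (Z/109Z)^×, its order divides φ(109) = 109 − 1 = 108 = 2^2 · 3^3.
Divisors of 108: 1, 2, 3, 4, 6, 9, 12, 18, 27, 36, 54, 108.
Test each divisor d:
91^1 ≡ 91 (mod 109)
91^2 ≡ 106 (mod 109)
91^3 ≡ 54 (mod 109)
91^4 ≡ 9 (mod 109)
91^6 ≡ 82 (mod 109)
91^9 ≡ 68 (mod 109)
91^12 ≡ 75 (mod 109)
91^18 ≡ 46 (mod 109)
91^27 ≡ 76 (mod 109)
91^36 ≡ 45 (mod 109)
91^54 ≡ 108 (mod 109)
91^108 ≡ 1 (mod 109) ✓
Hence ord(91) = 108.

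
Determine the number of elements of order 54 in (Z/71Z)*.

0

φ(71) = 71 − 1 = 70 = 2 · 5 · 7.
(Z/71Z)^× is cyclic (|G| = 70); a cyclic group of order m has exactly φ(d) elements of each order d | m, and none otherwise.
Here 70 is not a multiple of 54, so there are no elements of order 54.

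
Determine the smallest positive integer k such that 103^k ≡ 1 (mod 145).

28

ord(103) | φ(145) = φ(5·29) = (5−1)·(29−1) = 4·28 = 112 = 2^4 · 7.
Divisors of 112: 1, 2, 4, 7, 8, 14, 16, 28, 56, 112.
Test each divisor d:
103^1 ≡ 103 (mod 145)
103^2 ≡ 24 (mod 145)
103^4 ≡ 141 (mod 145)
103^7 ≡ 117 (mod 145)
103^8 ≡ 16 (mod 145)
103^14 ≡ 59 (mod 145)
103^16 ≡ 111 (mod 145)
103^28 ≡ 1 (mod 145) ✓
The smallest such exponent is 28, so the order of 103 is 28.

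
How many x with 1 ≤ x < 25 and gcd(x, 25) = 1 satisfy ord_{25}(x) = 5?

φ(25) = φ(5^2) = 5·(5−1) = 20 = 2^2 · 5.
Since (Z/25Z)^× is cyclic of order 20, the number of elements of order d is φ(d) when d | 20 and 0 otherwise.
5 | 20, and φ(5) = 5 − 1 = 4.

4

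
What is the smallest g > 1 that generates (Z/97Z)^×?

5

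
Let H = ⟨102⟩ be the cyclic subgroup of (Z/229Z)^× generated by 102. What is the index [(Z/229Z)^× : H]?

1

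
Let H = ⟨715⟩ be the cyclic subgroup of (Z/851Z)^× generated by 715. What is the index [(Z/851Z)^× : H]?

8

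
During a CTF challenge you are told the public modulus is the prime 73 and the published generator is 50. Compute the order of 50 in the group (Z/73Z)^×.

The order of 50 must divide φ(73) = 73 − 1 = 72 = 2^3 · 3^2.
Divisors of 72: 1, 2, 3, 4, 6, 8, 9, 12, 18, 24, 36, 72.
Evaluate successive powers at the divisors of 72:
50^1 ≡ 50
50^2 ≡ 18
50^3 ≡ 24
50^4 ≡ 32
50^6 ≡ 65
50^8 ≡ 2
50^9 ≡ 27
50^12 ≡ 64
50^18 ≡ 72
50^24 ≡ 8
50^36 ≡ 1
The smallest such exponent is 36, so the order of 50 is 36.

36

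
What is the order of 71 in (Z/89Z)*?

44

Since 71 ∈ (Z/89Z)^×, its order divides φ(89) = 89 − 1 = 88 = 2^3 · 11.
Divisors of 88: 1, 2, 4, 8, 11, 22, 44, 88.
Test each divisor d:
71^1 ≡ 71 (mod 89)
71^2 ≡ 57 (mod 89)
71^4 ≡ 45 (mod 89)
71^8 ≡ 67 (mod 89)
71^11 ≡ 55 (mod 89)
71^22 ≡ 88 (mod 89)
71^44 ≡ 1 (mod 89) ✓
Hence ord(71) = 44.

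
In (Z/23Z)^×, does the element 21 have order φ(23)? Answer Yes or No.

φ(23) = 23 − 1 = 22 = 2 · 11.
21 is a primitive root mod 23 iff 21^(φ(23)/q) ≢ 1 for every prime q | φ(23), i.e. q ∈ {2, 11}.
21^11 ≡ 22 (mod 23)  [q = 2: ≢ 1 ✓]
21^2 ≡ 4 (mod 23)  [q = 11: ≢ 1 ✓]
Every test exponent gives a nontrivial residue, hence 21 generates the full group.

Yes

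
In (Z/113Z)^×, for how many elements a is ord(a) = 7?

6

φ(113) = 113 − 1 = 112 = 2^4 · 7.
(Z/113Z)^× is cyclic (|G| = 112); a cyclic group of order m has exactly φ(d) elements of each order d | m, and none otherwise.
7 | 112, and φ(7) = 7 − 1 = 6.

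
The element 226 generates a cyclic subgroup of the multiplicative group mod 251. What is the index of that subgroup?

5

Since 226 ∈ (Z/251Z)^×, its order divides φ(251) = 251 − 1 = 250 = 2 · 5^3.
Divisors of 250: 1, 2, 5, 10, 25, 50, 125, 250.
Compute 226^d (mod 251) for the divisors d until we hit 1:
226^1 ≡ 226 (mod 251)
226^2 ≡ 123 (mod 251)
226^5 ≡ 32 (mod 251)
226^10 ≡ 20 (mod 251)
226^25 ≡ 250 (mod 251)
226^50 ≡ 1 (mod 251) ✓
The order of 226 is 50, so the subgroup it generates has 50 elements.
Index = |(Z/251Z)^×| / |⟨226⟩| = 250 / 50 = 5.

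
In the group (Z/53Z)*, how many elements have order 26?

12

φ(53) = 53 − 1 = 52 = 2^2 · 13.
(Z/53Z)^× is cyclic (|G| = 52); a cyclic group of order m has exactly φ(d) elements of each order d | m, and none otherwise.
26 = 2 · 13 divides 52, and φ(26) = 12.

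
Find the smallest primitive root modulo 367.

φ(367) = 367 − 1 = 366 = 2 · 3 · 61.
g is a primitive root iff g^(366/q) ≢ 1 (mod 367) for each prime q ∈ {2, 3, 61}.
g = 2: 2^183 ≡ 1 — hits 1, so not a primitive root.
g = 3: 3^183 ≡ 366; 3^122 ≡ 1 — hits 1, so not a primitive root.
g = 4: 4^183 ≡ 1 — hits 1, so not a primitive root.
g = 5: 5^183 ≡ 366; 5^122 ≡ 1 — hits 1, so not a primitive root.
g = 6: 6^183 ≡ 366; 6^122 ≡ 283; 6^6 ≡ 47 — none is 1, so 6 is a primitive root.
The smallest primitive root modulo 367 is 6.

6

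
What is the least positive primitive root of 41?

φ(41) = 41 − 1 = 40 = 2^3 · 5.
Test candidates g = 2, 3, … against the prime factors q ∈ {2, 5} of φ(41): g is a generator iff g^(40/q) ≢ 1 for every such q.
g = 2: 2^20 ≡ 1 — hits 1, so not a primitive root.
g = 3: 3^20 ≡ 40; 3^8 ≡ 1 — hits 1, so not a primitive root.
g = 4: 4^20 ≡ 1 — hits 1, so not a primitive root.
g = 5: 5^20 ≡ 1 — hits 1, so not a primitive root.
g = 6: 6^20 ≡ 40; 6^8 ≡ 10 — none is 1, so 6 is a primitive root.
Hence the least primitive root of 41 is 6.

6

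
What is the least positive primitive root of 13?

φ(13) = 13 − 1 = 12 = 2^2 · 3.
Test candidates g = 2, 3, … against the prime factors q ∈ {2, 3} of φ(13): g is a generator iff g^(12/q) ≢ 1 for every such q.
g = 2: 2^6 ≡ 12; 2^4 ≡ 3 — none is 1, so 2 is a primitive root.
The smallest primitive root modulo 13 is 2.

2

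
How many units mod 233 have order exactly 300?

φ(233) = 233 − 1 = 232 = 2^3 · 29.
Since (Z/233Z)^× is cyclic of order 232, the number of elements of order d is φ(d) when d | 232 and 0 otherwise.
Since 300 ∤ 232, the count is 0.

0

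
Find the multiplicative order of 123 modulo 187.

The order of 123 must divide φ(187) = φ(11·17) = (11−1)·(17−1) = 10·16 = 160 = 2^5 · 5.
Divisors of 160: 1, 2, 4, 5, 8, 10, 16, 20, 32, 40, 80, 160.
Compute 123^d (mod 187) for the divisors d until we hit 1:
123^1 ≡ 123
123^2 ≡ 169
123^4 ≡ 137
123^5 ≡ 21
123^8 ≡ 69
123^10 ≡ 67
123^16 ≡ 86
123^20 ≡ 1
Hence ord(123) = 20.

20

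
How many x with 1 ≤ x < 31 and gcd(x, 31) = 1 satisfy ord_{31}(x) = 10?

4

φ(31) = 31 − 1 = 30 = 2 · 3 · 5.
In a cyclic group of order 30, there are φ(d) elements of order d for each divisor d of 30, and zero for non-divisors.
10 = 2 · 5 divides 30, and φ(10) = 4.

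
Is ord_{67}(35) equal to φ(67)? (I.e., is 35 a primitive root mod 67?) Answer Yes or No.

No

φ(67) = 67 − 1 = 66 = 2 · 3 · 11.
35 is a primitive root mod 67 iff 35^(φ(67)/q) ≢ 1 for every prime q | φ(67), i.e. q ∈ {2, 3, 11}.
35^33 ≡ 1 (mod 67)  [q = 2: ≡ 1 ✗]
35^22 ≡ 29 (mod 67)  [q = 3: ≢ 1 ✓]
35^6 ≡ 25 (mod 67)  [q = 11: ≢ 1 ✓]
The check at q = 2 fails, so 35 generates a proper subgroup.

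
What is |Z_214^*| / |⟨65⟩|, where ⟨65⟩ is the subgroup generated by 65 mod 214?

By Lagrange's theorem, ord_214(65) divides φ(214) = φ(2)·φ(107) = 1·106 = 106 = 2 · 53.
Divisors of 106: 1, 2, 53, 106.
Evaluate successive powers at the divisors of 106:
65^1 ≡ 65
65^2 ≡ 159
65^53 ≡ 213
65^106 ≡ 1
Thus |⟨65⟩| = ord(65) = 106.
Index = |(Z/214Z)^×| / |⟨65⟩| = 106 / 106 = 1.

1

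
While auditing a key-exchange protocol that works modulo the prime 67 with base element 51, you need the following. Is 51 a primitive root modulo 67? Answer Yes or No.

Yes

φ(67) = 67 − 1 = 66 = 2 · 3 · 11.
Test 51^(66/q) mod 67 for each prime factor q of 66:
51^33 ≡ 66 (mod 67)  [q = 2: ≢ 1 ✓]
51^22 ≡ 37 (mod 67)  [q = 3: ≢ 1 ✓]
51^6 ≡ 14 (mod 67)  [q = 11: ≢ 1 ✓]
None equal 1, so ord_67(51) = 66: 51 is a primitive root.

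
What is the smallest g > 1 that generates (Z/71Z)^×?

φ(71) = 71 − 1 = 70 = 2 · 5 · 7.
Test candidates g = 2, 3, … against the prime factors q ∈ {2, 5, 7} of φ(71): g is a generator iff g^(70/q) ≢ 1 for every such q.
g = 2: 2^35 ≡ 1 — hits 1, so not a primitive root.
g = 3: 3^35 ≡ 1 — hits 1, so not a primitive root.
g = 4: 4^35 ≡ 1 — hits 1, so not a primitive root.
g = 5: 5^35 ≡ 1 — hits 1, so not a primitive root.
g = 6: 6^35 ≡ 1 — hits 1, so not a primitive root.
g = 7: 7^35 ≡ 70; 7^14 ≡ 54; 7^10 ≡ 45 — none is 1, so 7 is a primitive root.
The smallest primitive root modulo 71 is 7.

7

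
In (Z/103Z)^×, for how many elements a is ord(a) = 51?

32

φ(103) = 103 − 1 = 102 = 2 · 3 · 17.
(Z/103Z)^× is cyclic (|G| = 102); a cyclic group of order m has exactly φ(d) elements of each order d | m, and none otherwise.
51 = 3 · 17 divides 102, and φ(51) = 32.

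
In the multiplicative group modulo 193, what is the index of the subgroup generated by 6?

2

Since 6 ∈ (Z/193Z)^×, its order divides φ(193) = 193 − 1 = 192 = 2^6 · 3.
Divisors of 192: 1, 2, 3, 4, 6, 8, 12, 16, 24, 32, 48, 64, 96, 192.
Check 6^d mod 193 for each divisor in increasing order:
6^1 ≡ 6
6^2 ≡ 36
6^3 ≡ 23
6^4 ≡ 138
6^6 ≡ 143
6^8 ≡ 130
6^12 ≡ 184
6^16 ≡ 109
6^24 ≡ 81
6^32 ≡ 108
6^48 ≡ 192
6^64 ≡ 84
6^96 ≡ 1
So ord_193(6) = 96, hence |⟨6⟩| = 96.
Index = |(Z/193Z)^×| / |⟨6⟩| = 192 / 96 = 2.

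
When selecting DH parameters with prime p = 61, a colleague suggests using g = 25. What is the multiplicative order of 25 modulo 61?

ord(25) | φ(61) = 61 − 1 = 60 = 2^2 · 3 · 5.
Divisors of 60: 1, 2, 3, 4, 5, 6, 10, 12, 15, 20, 30, 60.
Test each divisor d:
25^1 ≡ 25 (mod 61)
25^2 ≡ 15 (mod 61)
25^3 ≡ 9 (mod 61)
25^4 ≡ 42 (mod 61)
25^5 ≡ 13 (mod 61)
25^6 ≡ 20 (mod 61)
25^10 ≡ 47 (mod 61)
25^12 ≡ 34 (mod 61)
25^15 ≡ 1 (mod 61) ✓
So ord_61(25) = 15.

15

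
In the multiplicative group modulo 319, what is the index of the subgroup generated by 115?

28

The order of 115 must divide φ(319) = φ(11·29) = (11−1)·(29−1) = 10·28 = 280 = 2^3 · 5 · 7.
Divisors of 280: 1, 2, 4, 5, 7, 8, 10, 14, 20, 28, 35, 40, 56, 70, 140, 280.
Check 115^d mod 319 for each divisor in increasing order:
115^1 ≡ 115
115^2 ≡ 146
115^4 ≡ 262
115^5 ≡ 144
115^7 ≡ 289
115^8 ≡ 59
115^10 ≡ 1
Thus |⟨115⟩| = ord(115) = 10.
Index = |(Z/319Z)^×| / |⟨115⟩| = 280 / 10 = 28.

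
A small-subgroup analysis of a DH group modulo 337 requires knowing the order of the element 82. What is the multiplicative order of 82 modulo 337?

84

By Lagrange's theorem, ord_337(82) divides φ(337) = 337 − 1 = 336 = 2^4 · 3 · 7.
Divisors of 336: 1, 2, 3, 4, 6, 7, 8, 12, 14, 16, 21, 24, 28, 42, 48, 56, 84, 112, 168, 336.
Evaluate successive powers at the divisors of 336:
82^1 ≡ 82
82^2 ≡ 321
82^3 ≡ 36
82^4 ≡ 256
82^6 ≡ 285
82^7 ≡ 117
82^8 ≡ 158
82^12 ≡ 8
82^14 ≡ 209
82^16 ≡ 26
82^21 ≡ 189
82^24 ≡ 64
82^28 ≡ 208
82^42 ≡ 336
82^48 ≡ 52
82^56 ≡ 128
82^84 ≡ 1
So ord_337(82) = 84.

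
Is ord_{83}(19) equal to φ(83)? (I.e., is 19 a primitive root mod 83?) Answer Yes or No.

Yes

φ(83) = 83 − 1 = 82 = 2 · 41.
19 is a primitive root mod 83 iff 19^(φ(83)/q) ≢ 1 for every prime q | φ(83), i.e. q ∈ {2, 41}.
19^41 ≡ 82 (mod 83)  [q = 2: ≢ 1 ✓]
19^2 ≡ 29 (mod 83)  [q = 41: ≢ 1 ✓]
Every test exponent gives a nontrivial residue, hence 19 generates the full group.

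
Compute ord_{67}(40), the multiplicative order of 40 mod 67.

The order of 40 must divide φ(67) = 67 − 1 = 66 = 2 · 3 · 11.
Divisors of 66: 1, 2, 3, 6, 11, 22, 33, 66.
Evaluate successive powers at the divisors of 66:
40^1 ≡ 40 (mod 67)
40^2 ≡ 59 (mod 67)
40^3 ≡ 15 (mod 67)
40^6 ≡ 24 (mod 67)
40^11 ≡ 1 (mod 67) ✓
Therefore the multiplicative order of 40 modulo 67 is 11.

11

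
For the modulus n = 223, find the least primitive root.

3

φ(223) = 223 − 1 = 222 = 2 · 3 · 37.
Test candidates g = 2, 3, … against the prime factors q ∈ {2, 3, 37} of φ(223): g is a generator iff g^(222/q) ≢ 1 for every such q.
g = 2: 2^111 ≡ 1 — hits 1, so not a primitive root.
g = 3: 3^111 ≡ 222; 3^74 ≡ 183; 3^6 ≡ 60 — none is 1, so 3 is a primitive root.
So 3 is the smallest generator of (Z/223Z)^×.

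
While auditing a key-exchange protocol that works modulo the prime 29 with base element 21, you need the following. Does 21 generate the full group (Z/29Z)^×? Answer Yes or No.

Yes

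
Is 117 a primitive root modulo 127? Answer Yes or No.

φ(127) = 127 − 1 = 126 = 2 · 3^2 · 7.
Test 117^(126/q) mod 127 for each prime factor q of 126:
117^63 ≡ 1 (mod 127)  [q = 2: ≡ 1 ✗]
117^42 ≡ 1 (mod 127)  [q = 3: ≡ 1 ✗]
117^18 ≡ 8 (mod 127)  [q = 7: ≢ 1 ✓]
117^63 ≡ 1 shows ord(117) | 63, strictly less than φ(127); not a primitive root.

No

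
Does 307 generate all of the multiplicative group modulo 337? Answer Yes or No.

φ(337) = 337 − 1 = 336 = 2^4 · 3 · 7.
Test 307^(336/q) mod 337 for each prime factor q of 336:
307^168 ≡ 336 (mod 337)  [q = 2: ≢ 1 ✓]
307^112 ≡ 1 (mod 337)  [q = 3: ≡ 1 ✗]
307^48 ≡ 1 (mod 337)  [q = 7: ≡ 1 ✗]
307^112 ≡ 1 shows ord(307) | 112, strictly less than φ(337); not a primitive root.

No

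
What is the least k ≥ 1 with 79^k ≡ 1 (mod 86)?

By Lagrange's theorem, ord_86(79) divides φ(86) = φ(2)·φ(43) = 1·42 = 42 = 2 · 3 · 7.
Divisors of 42: 1, 2, 3, 6, 7, 14, 21, 42.
Evaluate successive powers at the divisors of 42:
79^1 ≡ 79
79^2 ≡ 49
79^3 ≡ 1
So ord_86(79) = 3.

3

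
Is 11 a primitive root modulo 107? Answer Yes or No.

No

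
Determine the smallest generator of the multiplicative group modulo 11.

2

φ(11) = 11 − 1 = 10 = 2 · 5.
g is a primitive root iff g^(10/q) ≢ 1 (mod 11) for each prime q ∈ {2, 5}.
g = 2: 2^5 ≡ 10; 2^2 ≡ 4 — none is 1, so 2 is a primitive root.
So 2 is the smallest generator of (Z/11Z)^×.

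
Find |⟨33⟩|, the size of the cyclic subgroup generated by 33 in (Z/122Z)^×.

20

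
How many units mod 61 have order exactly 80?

φ(61) = 61 − 1 = 60 = 2^2 · 3 · 5.
In a cyclic group of order 60, there are φ(d) elements of order d for each divisor d of 60, and zero for non-divisors.
80 does not divide 60, so no element of (Z/61Z)^× has order 80.

0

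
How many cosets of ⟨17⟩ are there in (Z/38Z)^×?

2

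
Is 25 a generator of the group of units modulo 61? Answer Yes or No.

No

φ(61) = 61 − 1 = 60 = 2^2 · 3 · 5.
25 is a primitive root mod 61 iff 25^(φ(61)/q) ≢ 1 for every prime q | φ(61), i.e. q ∈ {2, 3, 5}.
25^30 ≡ 1 (mod 61)  [q = 2: ≡ 1 ✗]
25^20 ≡ 13 (mod 61)  [q = 3: ≢ 1 ✓]
25^12 ≡ 34 (mod 61)  [q = 5: ≢ 1 ✓]
25^30 ≡ 1 shows ord(25) | 30, strictly less than φ(61); not a primitive root.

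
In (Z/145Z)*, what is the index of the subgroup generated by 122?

4

Since 122 ∈ (Z/145Z)^×, its order divides φ(145) = φ(5·29) = (5−1)·(29−1) = 4·28 = 112 = 2^4 · 7.
Divisors of 112: 1, 2, 4, 7, 8, 14, 16, 28, 56, 112.
Check 122^d mod 145 for each divisor in increasing order:
122^1 ≡ 122
122^2 ≡ 94
122^4 ≡ 136
122^7 ≡ 28
122^8 ≡ 81
122^14 ≡ 59
122^16 ≡ 36
122^28 ≡ 1
The order of 122 is 28, so the subgroup it generates has 28 elements.
[(Z/145Z)^× : ⟨122⟩] = 112/28 = 4.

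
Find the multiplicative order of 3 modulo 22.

By Lagrange's theorem, ord_22(3) divides φ(22) = φ(2)·φ(11) = 1·10 = 10 = 2 · 5.
Divisors of 10: 1, 2, 5, 10.
Test each divisor d:
3^1 ≡ 3 (mod 22)
3^2 ≡ 9 (mod 22)
3^5 ≡ 1 (mod 22) ✓
Hence ord(3) = 5.

5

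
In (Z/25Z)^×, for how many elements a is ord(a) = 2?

1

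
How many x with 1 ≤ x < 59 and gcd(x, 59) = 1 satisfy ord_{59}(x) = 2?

1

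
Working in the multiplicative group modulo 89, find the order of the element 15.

88

Since 15 ∈ (Z/89Z)^×, its order divides φ(89) = 89 − 1 = 88 = 2^3 · 11.
Divisors of 88: 1, 2, 4, 8, 11, 22, 44, 88.
Check 15^d mod 89 for each divisor in increasing order:
15^1 ≡ 15
15^2 ≡ 47
15^4 ≡ 73
15^8 ≡ 78
15^11 ≡ 77
15^22 ≡ 55
15^44 ≡ 88
15^88 ≡ 1
The smallest such exponent is 88, so the order of 15 is 88.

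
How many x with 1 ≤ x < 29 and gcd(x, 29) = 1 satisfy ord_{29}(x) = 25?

φ(29) = 29 − 1 = 28 = 2^2 · 7.
Since (Z/29Z)^× is cyclic of order 28, the number of elements of order d is φ(d) when d | 28 and 0 otherwise.
25 does not divide 28, so no element of (Z/29Z)^× has order 25.

0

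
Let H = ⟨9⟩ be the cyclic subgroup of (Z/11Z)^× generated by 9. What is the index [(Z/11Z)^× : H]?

ord(9) | φ(11) = 11 − 1 = 10 = 2 · 5.
Divisors of 10: 1, 2, 5, 10.
Evaluate successive powers at the divisors of 10:
9^1 ≡ 9
9^2 ≡ 4
9^5 ≡ 1
The order of 9 is 5, so the subgroup it generates has 5 elements.
[(Z/11Z)^× : ⟨9⟩] = 10/5 = 2.

2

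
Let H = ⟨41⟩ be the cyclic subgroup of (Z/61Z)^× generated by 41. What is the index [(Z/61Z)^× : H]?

By Lagrange's theorem, ord_61(41) divides φ(61) = 61 − 1 = 60 = 2^2 · 3 · 5.
Divisors of 60: 1, 2, 3, 4, 5, 6, 10, 12, 15, 20, 30, 60.
Compute 41^d (mod 61) for the divisors d until we hit 1:
41^1 ≡ 41 (mod 61)
41^2 ≡ 34 (mod 61)
41^3 ≡ 52 (mod 61)
41^4 ≡ 58 (mod 61)
41^5 ≡ 60 (mod 61)
41^6 ≡ 20 (mod 61)
41^10 ≡ 1 (mod 61) ✓
So ord_61(41) = 10, hence |⟨41⟩| = 10.
The index is φ(61) / ord(41) = 60 / 10 = 6.

6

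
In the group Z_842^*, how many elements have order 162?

0

φ(842) = φ(2)·φ(421) = 1·420 = 420 = 2^2 · 3 · 5 · 7.
(Z/842Z)^× is cyclic (|G| = 420); a cyclic group of order m has exactly φ(d) elements of each order d | m, and none otherwise.
Since 162 ∤ 420, the count is 0.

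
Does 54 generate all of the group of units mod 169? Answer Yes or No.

Yes

φ(169) = φ(13^2) = 13·(13−1) = 156 = 2^2 · 3 · 13.
It suffices to check that the order of 54 is not a proper divisor of 156: compute 54^(156/q) for q ∈ {2, 3, 13}.
54^78 ≡ 168 (mod 169)  [q = 2: ≢ 1 ✓]
54^52 ≡ 146 (mod 169)  [q = 3: ≢ 1 ✓]
54^12 ≡ 14 (mod 169)  [q = 13: ≢ 1 ✓]
Every test exponent gives a nontrivial residue, hence 54 generates the full group.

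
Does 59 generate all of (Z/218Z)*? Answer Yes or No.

Yes

φ(218) = φ(2)·φ(109) = 1·108 = 108 = 2^2 · 3^3.
Test 59^(108/q) mod 218 for each prime factor q of 108:
59^54 ≡ 217 (mod 218)  [q = 2: ≢ 1 ✓]
59^36 ≡ 45 (mod 218)  [q = 3: ≢ 1 ✓]
All checks pass, so 59 has order 108 and is a primitive root modulo 218.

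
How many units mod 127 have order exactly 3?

2

φ(127) = 127 − 1 = 126 = 2 · 3^2 · 7.
Since (Z/127Z)^× is cyclic of order 126, the number of elements of order d is φ(d) when d | 126 and 0 otherwise.
3 | 126, and φ(3) = 3 − 1 = 2.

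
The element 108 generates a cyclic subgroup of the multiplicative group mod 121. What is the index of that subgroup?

2

The order of 108 must divide φ(121) = φ(11^2) = 11·(11−1) = 110 = 2 · 5 · 11.
Divisors of 110: 1, 2, 5, 10, 11, 22, 55, 110.
Test each divisor d:
108^1 ≡ 108
108^2 ≡ 48
108^5 ≡ 56
108^10 ≡ 111
108^11 ≡ 9
108^22 ≡ 81
108^55 ≡ 1
Thus |⟨108⟩| = ord(108) = 55.
The index is φ(121) / ord(108) = 110 / 55 = 2.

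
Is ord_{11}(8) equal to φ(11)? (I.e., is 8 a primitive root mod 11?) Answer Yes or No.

Yes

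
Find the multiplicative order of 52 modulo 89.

ord(52) | φ(89) = 89 − 1 = 88 = 2^3 · 11.
Divisors of 88: 1, 2, 4, 8, 11, 22, 44, 88.
Evaluate successive powers at the divisors of 88:
52^1 ≡ 52 (mod 89)
52^2 ≡ 34 (mod 89)
52^4 ≡ 88 (mod 89)
52^8 ≡ 1 (mod 89) ✓
So ord_89(52) = 8.

8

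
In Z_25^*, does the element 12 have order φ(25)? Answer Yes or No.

Yes

φ(25) = φ(5^2) = 5·(5−1) = 20 = 2^2 · 5.
An element g generates (Z/25Z)^× iff g^(20/q) ≢ 1 (mod 25) for each prime q ∈ {2, 5}.
12^10 ≡ 24 (mod 25)  [q = 2: ≢ 1 ✓]
12^4 ≡ 11 (mod 25)  [q = 5: ≢ 1 ✓]
All checks pass, so 12 has order 20 and is a primitive root modulo 25.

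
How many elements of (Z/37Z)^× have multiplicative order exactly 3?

2

φ(37) = 37 − 1 = 36 = 2^2 · 3^2.
(Z/37Z)^× is cyclic (|G| = 36); a cyclic group of order m has exactly φ(d) elements of each order d | m, and none otherwise.
3 | 36, and φ(3) = 3 − 1 = 2.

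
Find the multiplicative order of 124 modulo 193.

32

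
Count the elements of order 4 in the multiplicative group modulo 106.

2

φ(106) = φ(2)·φ(53) = 1·52 = 52 = 2^2 · 13.
In a cyclic group of order 52, there are φ(d) elements of order d for each divisor d of 52, and zero for non-divisors.
4 = 2^2 divides 52, and φ(4) = 2.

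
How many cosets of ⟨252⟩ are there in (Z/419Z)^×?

2

ord(252) | φ(419) = 419 − 1 = 418 = 2 · 11 · 19.
Divisors of 418: 1, 2, 11, 19, 22, 38, 209, 418.
Compute 252^d (mod 419) for the divisors d until we hit 1:
252^1 ≡ 252 (mod 419)
252^2 ≡ 235 (mod 419)
252^11 ≡ 107 (mod 419)
252^19 ≡ 102 (mod 419)
252^22 ≡ 136 (mod 419)
252^38 ≡ 348 (mod 419)
252^209 ≡ 1 (mod 419) ✓
Thus |⟨252⟩| = ord(252) = 209.
Index = |(Z/419Z)^×| / |⟨252⟩| = 418 / 209 = 2.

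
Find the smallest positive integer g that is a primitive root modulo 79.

φ(79) = 79 − 1 = 78 = 2 · 3 · 13.
Test candidates g = 2, 3, … against the prime factors q ∈ {2, 3, 13} of φ(79): g is a generator iff g^(78/q) ≢ 1 for every such q.
g = 2: 2^39 ≡ 1 — hits 1, so not a primitive root.
g = 3: 3^39 ≡ 78; 3^26 ≡ 23; 3^6 ≡ 18 — none is 1, so 3 is a primitive root.
So 3 is the smallest generator of (Z/79Z)^×.

3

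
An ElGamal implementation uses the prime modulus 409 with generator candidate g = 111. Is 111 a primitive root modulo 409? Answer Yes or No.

No

φ(409) = 409 − 1 = 408 = 2^3 · 3 · 17.
111 is a primitive root mod 409 iff 111^(φ(409)/q) ≢ 1 for every prime q | φ(409), i.e. q ∈ {2, 3, 17}.
111^204 ≡ 408 (mod 409)  [q = 2: ≢ 1 ✓]
111^136 ≡ 1 (mod 409)  [q = 3: ≡ 1 ✗]
111^24 ≡ 89 (mod 409)  [q = 17: ≢ 1 ✓]
Since 111^136 ≡ 1, the order of 111 divides 136 < 408, so 111 is not a primitive root.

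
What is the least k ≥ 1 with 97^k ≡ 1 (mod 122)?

30

The order of 97 must divide φ(122) = φ(2)·φ(61) = 1·60 = 60 = 2^2 · 3 · 5.
Divisors of 60: 1, 2, 3, 4, 5, 6, 10, 12, 15, 20, 30, 60.
Test each divisor d:
97^1 ≡ 97 (mod 122)
97^2 ≡ 15 (mod 122)
97^3 ≡ 113 (mod 122)
97^4 ≡ 103 (mod 122)
97^5 ≡ 109 (mod 122)
97^6 ≡ 81 (mod 122)
97^10 ≡ 47 (mod 122)
97^12 ≡ 95 (mod 122)
97^15 ≡ 121 (mod 122)
97^20 ≡ 13 (mod 122)
97^30 ≡ 1 (mod 122) ✓
Therefore the multiplicative order of 97 modulo 122 is 30.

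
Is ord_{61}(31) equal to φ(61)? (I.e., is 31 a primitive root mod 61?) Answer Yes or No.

Yes

φ(61) = 61 − 1 = 60 = 2^2 · 3 · 5.
It suffices to check that the order of 31 is not a proper divisor of 60: compute 31^(60/q) for q ∈ {2, 3, 5}.
31^30 ≡ 60 (mod 61)  [q = 2: ≢ 1 ✓]
31^20 ≡ 13 (mod 61)  [q = 3: ≢ 1 ✓]
31^12 ≡ 34 (mod 61)  [q = 5: ≢ 1 ✓]
Every test exponent gives a nontrivial residue, hence 31 generates the full group.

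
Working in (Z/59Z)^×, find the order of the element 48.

The order of 48 must divide φ(59) = 59 − 1 = 58 = 2 · 29.
Divisors of 58: 1, 2, 29, 58.
Test each divisor d:
48^1 ≡ 48
48^2 ≡ 3
48^29 ≡ 1
The smallest such exponent is 29, so the order of 48 is 29.

29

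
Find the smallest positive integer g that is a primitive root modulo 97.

5

φ(97) = 97 − 1 = 96 = 2^5 · 3.
g is a primitive root iff g^(96/q) ≢ 1 (mod 97) for each prime q ∈ {2, 3}.
g = 2: 2^48 ≡ 1 — hits 1, so not a primitive root.
g = 3: 3^48 ≡ 1 — hits 1, so not a primitive root.
g = 4: 4^48 ≡ 1 — hits 1, so not a primitive root.
g = 5: 5^48 ≡ 96; 5^32 ≡ 35 — none is 1, so 5 is a primitive root.
So 5 is the smallest generator of (Z/97Z)^×.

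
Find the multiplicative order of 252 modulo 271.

15

ord(252) | φ(271) = 271 − 1 = 270 = 2 · 3^3 · 5.
Divisors of 270: 1, 2, 3, 5, 6, 9, 10, 15, 18, 27, 30, 45, 54, 90, 135, 270.
Test each divisor d:
252^1 ≡ 252 (mod 271)
252^2 ≡ 90 (mod 271)
252^3 ≡ 187 (mod 271)
252^5 ≡ 28 (mod 271)
252^6 ≡ 10 (mod 271)
252^9 ≡ 244 (mod 271)
252^10 ≡ 242 (mod 271)
252^15 ≡ 1 (mod 271) ✓
Hence ord(252) = 15.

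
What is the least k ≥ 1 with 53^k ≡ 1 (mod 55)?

20

Since 53 ∈ (Z/55Z)^×, its order divides φ(55) = φ(5·11) = (5−1)·(11−1) = 4·10 = 40 = 2^3 · 5.
Divisors of 40: 1, 2, 4, 5, 8, 10, 20, 40.
Test each divisor d:
53^1 ≡ 53
53^2 ≡ 4
53^4 ≡ 16
53^5 ≡ 23
53^8 ≡ 36
53^10 ≡ 34
53^20 ≡ 1
Hence ord(53) = 20.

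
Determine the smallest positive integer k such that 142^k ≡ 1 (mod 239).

ord(142) | φ(239) = 239 − 1 = 238 = 2 · 7 · 17.
Divisors of 238: 1, 2, 7, 14, 17, 34, 119, 238.
Check 142^d mod 239 for each divisor in increasing order:
142^1 ≡ 142 (mod 239)
142^2 ≡ 88 (mod 239)
142^7 ≡ 75 (mod 239)
142^14 ≡ 128 (mod 239)
142^17 ≡ 100 (mod 239)
142^34 ≡ 201 (mod 239)
142^119 ≡ 1 (mod 239) ✓
Hence ord(142) = 119.

119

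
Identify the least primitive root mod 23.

5

φ(23) = 23 − 1 = 22 = 2 · 11.
g is a primitive root iff g^(22/q) ≢ 1 (mod 23) for each prime q ∈ {2, 11}.
g = 2: 2^11 ≡ 1 — hits 1, so not a primitive root.
g = 3: 3^11 ≡ 1 — hits 1, so not a primitive root.
g = 4: 4^11 ≡ 1 — hits 1, so not a primitive root.
g = 5: 5^11 ≡ 22; 5^2 ≡ 2 — none is 1, so 5 is a primitive root.
So 5 is the smallest generator of (Z/23Z)^×.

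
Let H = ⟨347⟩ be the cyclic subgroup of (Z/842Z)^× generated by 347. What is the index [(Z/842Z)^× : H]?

The order of 347 must divide φ(842) = φ(2)·φ(421) = 1·420 = 420 = 2^2 · 3 · 5 · 7.
Divisors of 420: 1, 2, 3, 4, 5, 6, 7, 10, 12, 14, 15, 20, 21, 28, 30, 35, 42, 60, 70, 84, 105, 140, 210, 420.
Test each divisor d:
347^1 ≡ 347 (mod 842)
347^2 ≡ 3 (mod 842)
347^3 ≡ 199 (mod 842)
347^4 ≡ 9 (mod 842)
347^5 ≡ 597 (mod 842)
347^6 ≡ 27 (mod 842)
347^7 ≡ 107 (mod 842)
347^10 ≡ 243 (mod 842)
347^12 ≡ 729 (mod 842)
347^14 ≡ 503 (mod 842)
347^15 ≡ 247 (mod 842)
347^20 ≡ 109 (mod 842)
347^21 ≡ 775 (mod 842)
347^28 ≡ 409 (mod 842)
347^30 ≡ 385 (mod 842)
347^35 ≡ 821 (mod 842)
347^42 ≡ 279 (mod 842)
347^60 ≡ 33 (mod 842)
347^70 ≡ 441 (mod 842)
347^84 ≡ 377 (mod 842)
347^105 ≡ 1 (mod 842) ✓
The order of 347 is 105, so the subgroup it generates has 105 elements.
The index is φ(842) / ord(347) = 420 / 105 = 4.

4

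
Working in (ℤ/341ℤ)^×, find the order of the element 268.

ord(268) | φ(341) = φ(11·31) = (11−1)·(31−1) = 10·30 = 300 = 2^2 · 3 · 5^2.
Divisors of 300: 1, 2, 3, 4, 5, 6, 10, 12, 15, 20, 25, 30, 50, 60, 75, 100, 150, 300.
Evaluate successive powers at the divisors of 300:
268^1 ≡ 268 (mod 341)
268^2 ≡ 214 (mod 341)
268^3 ≡ 64 (mod 341)
268^4 ≡ 102 (mod 341)
268^5 ≡ 56 (mod 341)
268^6 ≡ 4 (mod 341)
268^10 ≡ 67 (mod 341)
268^12 ≡ 16 (mod 341)
268^15 ≡ 1 (mod 341) ✓
So ord_341(268) = 15.

15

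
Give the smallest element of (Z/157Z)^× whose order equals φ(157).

5

φ(157) = 157 − 1 = 156 = 2^2 · 3 · 13.
g is a primitive root iff g^(156/q) ≢ 1 (mod 157) for each prime q ∈ {2, 3, 13}.
g = 2: 2^78 ≡ 156; 2^52 ≡ 1 — hits 1, so not a primitive root.
g = 3: 3^78 ≡ 1 — hits 1, so not a primitive root.
g = 4: 4^78 ≡ 1 — hits 1, so not a primitive root.
g = 5: 5^78 ≡ 156; 5^52 ≡ 12; 5^12 ≡ 130 — none is 1, so 5 is a primitive root.
So 5 is the smallest generator of (Z/157Z)^×.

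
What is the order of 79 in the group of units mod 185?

Since 79 ∈ (Z/185Z)^×, its order divides φ(185) = φ(5·37) = (5−1)·(37−1) = 4·36 = 144 = 2^4 · 3^2.
Divisors of 144: 1, 2, 3, 4, 6, 8, 9, 12, 16, 18, 24, 36, 48, 72, 144.
Check 79^d mod 185 for each divisor in increasing order:
79^1 ≡ 79 (mod 185)
79^2 ≡ 136 (mod 185)
79^3 ≡ 14 (mod 185)
79^4 ≡ 181 (mod 185)
79^6 ≡ 11 (mod 185)
79^8 ≡ 16 (mod 185)
79^9 ≡ 154 (mod 185)
79^12 ≡ 121 (mod 185)
79^16 ≡ 71 (mod 185)
79^18 ≡ 36 (mod 185)
79^24 ≡ 26 (mod 185)
79^36 ≡ 1 (mod 185) ✓
The smallest such exponent is 36, so the order of 79 is 36.

36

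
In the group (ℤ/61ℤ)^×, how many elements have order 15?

8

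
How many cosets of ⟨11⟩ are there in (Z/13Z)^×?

1

By Lagrange's theorem, ord_13(11) divides φ(13) = 13 − 1 = 12 = 2^2 · 3.
Divisors of 12: 1, 2, 3, 4, 6, 12.
Test each divisor d:
11^1 ≡ 11
11^2 ≡ 4
11^3 ≡ 5
11^4 ≡ 3
11^6 ≡ 12
11^12 ≡ 1
Thus |⟨11⟩| = ord(11) = 12.
The index is φ(13) / ord(11) = 12 / 12 = 1.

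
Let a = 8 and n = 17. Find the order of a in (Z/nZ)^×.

Since 8 ∈ (Z/17Z)^×, its order divides φ(17) = 17 − 1 = 16 = 2^4.
Divisors of 16: 1, 2, 4, 8, 16.
Evaluate successive powers at the divisors of 16:
8^1 ≡ 8
8^2 ≡ 13
8^4 ≡ 16
8^8 ≡ 1
The smallest such exponent is 8, so the order of 8 is 8.

8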